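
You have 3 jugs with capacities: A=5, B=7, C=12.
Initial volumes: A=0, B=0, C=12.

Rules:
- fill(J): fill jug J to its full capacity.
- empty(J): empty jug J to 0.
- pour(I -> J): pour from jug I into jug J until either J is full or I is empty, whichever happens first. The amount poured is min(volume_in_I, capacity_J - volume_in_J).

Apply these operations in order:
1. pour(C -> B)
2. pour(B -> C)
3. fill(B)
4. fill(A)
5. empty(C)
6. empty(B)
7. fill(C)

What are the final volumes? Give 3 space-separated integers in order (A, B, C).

Step 1: pour(C -> B) -> (A=0 B=7 C=5)
Step 2: pour(B -> C) -> (A=0 B=0 C=12)
Step 3: fill(B) -> (A=0 B=7 C=12)
Step 4: fill(A) -> (A=5 B=7 C=12)
Step 5: empty(C) -> (A=5 B=7 C=0)
Step 6: empty(B) -> (A=5 B=0 C=0)
Step 7: fill(C) -> (A=5 B=0 C=12)

Answer: 5 0 12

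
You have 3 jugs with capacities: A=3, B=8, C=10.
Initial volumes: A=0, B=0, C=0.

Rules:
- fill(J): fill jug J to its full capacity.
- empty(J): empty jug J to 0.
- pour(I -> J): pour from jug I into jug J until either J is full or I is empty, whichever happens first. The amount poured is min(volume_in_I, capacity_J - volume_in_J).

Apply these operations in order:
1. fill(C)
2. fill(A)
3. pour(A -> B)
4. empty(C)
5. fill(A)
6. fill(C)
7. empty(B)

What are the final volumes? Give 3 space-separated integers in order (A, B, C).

Answer: 3 0 10

Derivation:
Step 1: fill(C) -> (A=0 B=0 C=10)
Step 2: fill(A) -> (A=3 B=0 C=10)
Step 3: pour(A -> B) -> (A=0 B=3 C=10)
Step 4: empty(C) -> (A=0 B=3 C=0)
Step 5: fill(A) -> (A=3 B=3 C=0)
Step 6: fill(C) -> (A=3 B=3 C=10)
Step 7: empty(B) -> (A=3 B=0 C=10)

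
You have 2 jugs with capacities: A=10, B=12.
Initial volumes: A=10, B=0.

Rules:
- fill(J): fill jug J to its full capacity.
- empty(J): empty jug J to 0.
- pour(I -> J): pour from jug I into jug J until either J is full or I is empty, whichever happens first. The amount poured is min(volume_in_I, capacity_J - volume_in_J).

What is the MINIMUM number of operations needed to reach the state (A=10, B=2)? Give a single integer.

BFS from (A=10, B=0). One shortest path:
  1. empty(A) -> (A=0 B=0)
  2. fill(B) -> (A=0 B=12)
  3. pour(B -> A) -> (A=10 B=2)
Reached target in 3 moves.

Answer: 3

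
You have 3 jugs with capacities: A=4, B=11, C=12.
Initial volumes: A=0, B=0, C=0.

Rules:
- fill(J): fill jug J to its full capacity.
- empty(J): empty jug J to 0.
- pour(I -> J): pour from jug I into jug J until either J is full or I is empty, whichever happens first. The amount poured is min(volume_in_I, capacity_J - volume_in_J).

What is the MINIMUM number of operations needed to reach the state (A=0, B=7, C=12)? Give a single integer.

Answer: 4

Derivation:
BFS from (A=0, B=0, C=0). One shortest path:
  1. fill(B) -> (A=0 B=11 C=0)
  2. fill(C) -> (A=0 B=11 C=12)
  3. pour(B -> A) -> (A=4 B=7 C=12)
  4. empty(A) -> (A=0 B=7 C=12)
Reached target in 4 moves.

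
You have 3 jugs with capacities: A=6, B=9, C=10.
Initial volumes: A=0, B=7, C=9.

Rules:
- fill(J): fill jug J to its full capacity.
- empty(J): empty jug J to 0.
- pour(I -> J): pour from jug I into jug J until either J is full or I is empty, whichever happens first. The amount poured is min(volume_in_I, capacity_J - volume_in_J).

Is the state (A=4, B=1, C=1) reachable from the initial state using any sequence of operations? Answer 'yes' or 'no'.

BFS explored all 410 reachable states.
Reachable set includes: (0,0,0), (0,0,1), (0,0,2), (0,0,3), (0,0,4), (0,0,5), (0,0,6), (0,0,7), (0,0,8), (0,0,9), (0,0,10), (0,1,0) ...
Target (A=4, B=1, C=1) not in reachable set → no.

Answer: no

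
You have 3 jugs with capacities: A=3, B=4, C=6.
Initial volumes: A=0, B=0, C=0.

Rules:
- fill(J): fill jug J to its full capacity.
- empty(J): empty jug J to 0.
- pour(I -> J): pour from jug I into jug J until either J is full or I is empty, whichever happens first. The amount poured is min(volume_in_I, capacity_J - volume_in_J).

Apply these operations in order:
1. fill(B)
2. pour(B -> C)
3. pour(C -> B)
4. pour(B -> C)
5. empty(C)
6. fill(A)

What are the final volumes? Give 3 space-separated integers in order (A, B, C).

Answer: 3 0 0

Derivation:
Step 1: fill(B) -> (A=0 B=4 C=0)
Step 2: pour(B -> C) -> (A=0 B=0 C=4)
Step 3: pour(C -> B) -> (A=0 B=4 C=0)
Step 4: pour(B -> C) -> (A=0 B=0 C=4)
Step 5: empty(C) -> (A=0 B=0 C=0)
Step 6: fill(A) -> (A=3 B=0 C=0)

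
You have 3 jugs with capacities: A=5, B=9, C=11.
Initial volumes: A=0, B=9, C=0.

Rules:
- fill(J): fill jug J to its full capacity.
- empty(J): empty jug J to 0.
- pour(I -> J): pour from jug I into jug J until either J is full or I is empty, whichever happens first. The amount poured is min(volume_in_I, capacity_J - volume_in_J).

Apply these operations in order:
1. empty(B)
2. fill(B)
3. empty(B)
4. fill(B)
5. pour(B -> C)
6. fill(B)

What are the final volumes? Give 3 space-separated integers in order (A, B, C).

Step 1: empty(B) -> (A=0 B=0 C=0)
Step 2: fill(B) -> (A=0 B=9 C=0)
Step 3: empty(B) -> (A=0 B=0 C=0)
Step 4: fill(B) -> (A=0 B=9 C=0)
Step 5: pour(B -> C) -> (A=0 B=0 C=9)
Step 6: fill(B) -> (A=0 B=9 C=9)

Answer: 0 9 9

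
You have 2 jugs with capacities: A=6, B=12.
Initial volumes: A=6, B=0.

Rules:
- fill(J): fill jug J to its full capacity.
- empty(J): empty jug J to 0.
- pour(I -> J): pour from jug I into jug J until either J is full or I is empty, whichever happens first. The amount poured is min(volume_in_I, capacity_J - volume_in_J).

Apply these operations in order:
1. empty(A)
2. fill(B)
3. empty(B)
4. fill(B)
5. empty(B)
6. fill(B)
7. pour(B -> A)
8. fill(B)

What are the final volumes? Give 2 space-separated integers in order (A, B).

Step 1: empty(A) -> (A=0 B=0)
Step 2: fill(B) -> (A=0 B=12)
Step 3: empty(B) -> (A=0 B=0)
Step 4: fill(B) -> (A=0 B=12)
Step 5: empty(B) -> (A=0 B=0)
Step 6: fill(B) -> (A=0 B=12)
Step 7: pour(B -> A) -> (A=6 B=6)
Step 8: fill(B) -> (A=6 B=12)

Answer: 6 12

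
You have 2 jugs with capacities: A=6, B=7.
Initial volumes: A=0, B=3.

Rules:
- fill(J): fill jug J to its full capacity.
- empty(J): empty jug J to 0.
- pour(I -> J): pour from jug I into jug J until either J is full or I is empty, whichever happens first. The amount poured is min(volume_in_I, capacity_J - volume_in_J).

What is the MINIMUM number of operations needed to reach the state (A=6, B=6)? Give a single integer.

Answer: 4

Derivation:
BFS from (A=0, B=3). One shortest path:
  1. fill(A) -> (A=6 B=3)
  2. empty(B) -> (A=6 B=0)
  3. pour(A -> B) -> (A=0 B=6)
  4. fill(A) -> (A=6 B=6)
Reached target in 4 moves.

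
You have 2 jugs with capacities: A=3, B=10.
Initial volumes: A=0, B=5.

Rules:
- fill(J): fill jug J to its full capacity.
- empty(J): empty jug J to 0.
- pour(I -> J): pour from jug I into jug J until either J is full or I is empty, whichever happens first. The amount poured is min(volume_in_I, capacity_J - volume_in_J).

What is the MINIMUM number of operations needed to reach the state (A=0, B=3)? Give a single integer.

BFS from (A=0, B=5). One shortest path:
  1. fill(A) -> (A=3 B=5)
  2. empty(B) -> (A=3 B=0)
  3. pour(A -> B) -> (A=0 B=3)
Reached target in 3 moves.

Answer: 3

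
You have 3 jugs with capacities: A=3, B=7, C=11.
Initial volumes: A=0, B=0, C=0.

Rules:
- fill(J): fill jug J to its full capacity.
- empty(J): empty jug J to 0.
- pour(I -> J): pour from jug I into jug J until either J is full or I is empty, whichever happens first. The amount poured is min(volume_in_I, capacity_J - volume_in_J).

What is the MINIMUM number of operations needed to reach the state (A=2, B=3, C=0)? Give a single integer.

BFS from (A=0, B=0, C=0). One shortest path:
  1. fill(C) -> (A=0 B=0 C=11)
  2. pour(C -> A) -> (A=3 B=0 C=8)
  3. empty(A) -> (A=0 B=0 C=8)
  4. pour(C -> A) -> (A=3 B=0 C=5)
  5. empty(A) -> (A=0 B=0 C=5)
  6. pour(C -> A) -> (A=3 B=0 C=2)
  7. pour(A -> B) -> (A=0 B=3 C=2)
  8. pour(C -> A) -> (A=2 B=3 C=0)
Reached target in 8 moves.

Answer: 8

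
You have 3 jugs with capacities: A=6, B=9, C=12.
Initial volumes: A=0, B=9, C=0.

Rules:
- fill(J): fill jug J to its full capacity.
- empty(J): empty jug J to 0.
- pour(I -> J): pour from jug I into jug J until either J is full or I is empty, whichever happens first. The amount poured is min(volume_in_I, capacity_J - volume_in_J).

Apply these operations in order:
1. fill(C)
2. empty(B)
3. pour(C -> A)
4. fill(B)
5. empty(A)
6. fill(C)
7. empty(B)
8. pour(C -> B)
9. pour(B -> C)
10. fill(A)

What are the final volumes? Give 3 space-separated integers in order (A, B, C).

Answer: 6 0 12

Derivation:
Step 1: fill(C) -> (A=0 B=9 C=12)
Step 2: empty(B) -> (A=0 B=0 C=12)
Step 3: pour(C -> A) -> (A=6 B=0 C=6)
Step 4: fill(B) -> (A=6 B=9 C=6)
Step 5: empty(A) -> (A=0 B=9 C=6)
Step 6: fill(C) -> (A=0 B=9 C=12)
Step 7: empty(B) -> (A=0 B=0 C=12)
Step 8: pour(C -> B) -> (A=0 B=9 C=3)
Step 9: pour(B -> C) -> (A=0 B=0 C=12)
Step 10: fill(A) -> (A=6 B=0 C=12)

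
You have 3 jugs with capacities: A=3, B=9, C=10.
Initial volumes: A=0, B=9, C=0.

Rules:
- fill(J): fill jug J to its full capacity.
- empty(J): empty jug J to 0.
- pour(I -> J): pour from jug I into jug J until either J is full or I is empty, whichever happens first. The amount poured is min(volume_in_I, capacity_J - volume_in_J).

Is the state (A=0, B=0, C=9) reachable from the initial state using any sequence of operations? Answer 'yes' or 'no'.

BFS from (A=0, B=9, C=0):
  1. pour(B -> C) -> (A=0 B=0 C=9)
Target reached → yes.

Answer: yes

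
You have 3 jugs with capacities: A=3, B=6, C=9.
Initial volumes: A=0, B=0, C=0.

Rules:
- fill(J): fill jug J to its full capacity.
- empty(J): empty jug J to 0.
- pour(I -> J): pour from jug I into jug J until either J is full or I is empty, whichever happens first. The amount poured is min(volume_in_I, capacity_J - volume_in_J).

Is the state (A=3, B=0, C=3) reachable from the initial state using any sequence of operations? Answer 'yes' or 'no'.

BFS from (A=0, B=0, C=0):
  1. fill(A) -> (A=3 B=0 C=0)
  2. pour(A -> C) -> (A=0 B=0 C=3)
  3. fill(A) -> (A=3 B=0 C=3)
Target reached → yes.

Answer: yes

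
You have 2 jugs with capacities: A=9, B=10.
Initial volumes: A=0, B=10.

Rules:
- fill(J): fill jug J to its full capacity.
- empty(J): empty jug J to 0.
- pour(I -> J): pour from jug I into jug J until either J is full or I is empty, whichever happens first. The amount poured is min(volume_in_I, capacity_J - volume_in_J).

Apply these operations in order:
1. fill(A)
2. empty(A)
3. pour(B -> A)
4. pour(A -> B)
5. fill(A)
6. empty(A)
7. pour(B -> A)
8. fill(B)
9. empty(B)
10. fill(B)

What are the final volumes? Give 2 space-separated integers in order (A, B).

Answer: 9 10

Derivation:
Step 1: fill(A) -> (A=9 B=10)
Step 2: empty(A) -> (A=0 B=10)
Step 3: pour(B -> A) -> (A=9 B=1)
Step 4: pour(A -> B) -> (A=0 B=10)
Step 5: fill(A) -> (A=9 B=10)
Step 6: empty(A) -> (A=0 B=10)
Step 7: pour(B -> A) -> (A=9 B=1)
Step 8: fill(B) -> (A=9 B=10)
Step 9: empty(B) -> (A=9 B=0)
Step 10: fill(B) -> (A=9 B=10)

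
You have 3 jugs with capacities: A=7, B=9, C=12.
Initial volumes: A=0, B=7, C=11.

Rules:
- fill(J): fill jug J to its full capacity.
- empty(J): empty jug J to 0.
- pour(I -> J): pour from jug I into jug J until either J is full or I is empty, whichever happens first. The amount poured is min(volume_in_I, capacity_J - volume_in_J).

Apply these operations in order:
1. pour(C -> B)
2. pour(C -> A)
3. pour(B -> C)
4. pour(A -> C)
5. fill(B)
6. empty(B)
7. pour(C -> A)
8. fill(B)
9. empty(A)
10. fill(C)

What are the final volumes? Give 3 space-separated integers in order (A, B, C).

Step 1: pour(C -> B) -> (A=0 B=9 C=9)
Step 2: pour(C -> A) -> (A=7 B=9 C=2)
Step 3: pour(B -> C) -> (A=7 B=0 C=11)
Step 4: pour(A -> C) -> (A=6 B=0 C=12)
Step 5: fill(B) -> (A=6 B=9 C=12)
Step 6: empty(B) -> (A=6 B=0 C=12)
Step 7: pour(C -> A) -> (A=7 B=0 C=11)
Step 8: fill(B) -> (A=7 B=9 C=11)
Step 9: empty(A) -> (A=0 B=9 C=11)
Step 10: fill(C) -> (A=0 B=9 C=12)

Answer: 0 9 12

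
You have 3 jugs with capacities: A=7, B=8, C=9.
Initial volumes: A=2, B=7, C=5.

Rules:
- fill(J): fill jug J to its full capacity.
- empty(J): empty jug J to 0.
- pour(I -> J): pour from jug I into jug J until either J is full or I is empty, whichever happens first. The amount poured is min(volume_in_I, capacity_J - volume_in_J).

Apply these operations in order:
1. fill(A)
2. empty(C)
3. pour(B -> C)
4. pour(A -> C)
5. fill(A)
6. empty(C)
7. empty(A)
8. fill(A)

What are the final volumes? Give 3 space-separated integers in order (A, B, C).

Answer: 7 0 0

Derivation:
Step 1: fill(A) -> (A=7 B=7 C=5)
Step 2: empty(C) -> (A=7 B=7 C=0)
Step 3: pour(B -> C) -> (A=7 B=0 C=7)
Step 4: pour(A -> C) -> (A=5 B=0 C=9)
Step 5: fill(A) -> (A=7 B=0 C=9)
Step 6: empty(C) -> (A=7 B=0 C=0)
Step 7: empty(A) -> (A=0 B=0 C=0)
Step 8: fill(A) -> (A=7 B=0 C=0)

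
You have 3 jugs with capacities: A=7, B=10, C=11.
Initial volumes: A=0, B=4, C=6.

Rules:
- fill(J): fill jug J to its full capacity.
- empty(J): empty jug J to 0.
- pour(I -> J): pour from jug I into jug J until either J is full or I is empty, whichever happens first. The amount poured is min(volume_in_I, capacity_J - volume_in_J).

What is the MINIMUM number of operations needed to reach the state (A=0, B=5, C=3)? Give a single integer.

Answer: 7

Derivation:
BFS from (A=0, B=4, C=6). One shortest path:
  1. fill(C) -> (A=0 B=4 C=11)
  2. pour(C -> B) -> (A=0 B=10 C=5)
  3. pour(B -> A) -> (A=7 B=3 C=5)
  4. empty(A) -> (A=0 B=3 C=5)
  5. pour(B -> A) -> (A=3 B=0 C=5)
  6. pour(C -> B) -> (A=3 B=5 C=0)
  7. pour(A -> C) -> (A=0 B=5 C=3)
Reached target in 7 moves.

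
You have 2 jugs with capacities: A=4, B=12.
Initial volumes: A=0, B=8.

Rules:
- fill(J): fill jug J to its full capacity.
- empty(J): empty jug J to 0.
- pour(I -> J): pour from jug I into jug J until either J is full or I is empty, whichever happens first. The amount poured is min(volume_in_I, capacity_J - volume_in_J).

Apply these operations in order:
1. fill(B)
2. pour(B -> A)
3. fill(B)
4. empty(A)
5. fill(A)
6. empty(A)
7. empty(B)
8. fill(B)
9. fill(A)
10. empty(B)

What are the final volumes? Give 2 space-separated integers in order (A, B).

Answer: 4 0

Derivation:
Step 1: fill(B) -> (A=0 B=12)
Step 2: pour(B -> A) -> (A=4 B=8)
Step 3: fill(B) -> (A=4 B=12)
Step 4: empty(A) -> (A=0 B=12)
Step 5: fill(A) -> (A=4 B=12)
Step 6: empty(A) -> (A=0 B=12)
Step 7: empty(B) -> (A=0 B=0)
Step 8: fill(B) -> (A=0 B=12)
Step 9: fill(A) -> (A=4 B=12)
Step 10: empty(B) -> (A=4 B=0)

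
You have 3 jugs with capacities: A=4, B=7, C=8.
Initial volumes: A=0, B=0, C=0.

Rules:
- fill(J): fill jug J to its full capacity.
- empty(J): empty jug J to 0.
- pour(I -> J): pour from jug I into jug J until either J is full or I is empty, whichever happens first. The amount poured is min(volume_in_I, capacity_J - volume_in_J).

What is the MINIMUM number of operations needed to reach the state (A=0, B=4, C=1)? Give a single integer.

Answer: 5

Derivation:
BFS from (A=0, B=0, C=0). One shortest path:
  1. fill(A) -> (A=4 B=0 C=0)
  2. fill(C) -> (A=4 B=0 C=8)
  3. pour(C -> B) -> (A=4 B=7 C=1)
  4. empty(B) -> (A=4 B=0 C=1)
  5. pour(A -> B) -> (A=0 B=4 C=1)
Reached target in 5 moves.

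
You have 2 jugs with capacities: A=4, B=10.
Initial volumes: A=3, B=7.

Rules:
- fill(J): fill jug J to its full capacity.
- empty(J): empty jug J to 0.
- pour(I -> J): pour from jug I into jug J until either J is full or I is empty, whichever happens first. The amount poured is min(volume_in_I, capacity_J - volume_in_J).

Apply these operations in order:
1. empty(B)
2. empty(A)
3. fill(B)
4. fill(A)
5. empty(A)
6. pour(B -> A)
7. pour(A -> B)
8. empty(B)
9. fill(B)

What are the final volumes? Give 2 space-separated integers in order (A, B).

Step 1: empty(B) -> (A=3 B=0)
Step 2: empty(A) -> (A=0 B=0)
Step 3: fill(B) -> (A=0 B=10)
Step 4: fill(A) -> (A=4 B=10)
Step 5: empty(A) -> (A=0 B=10)
Step 6: pour(B -> A) -> (A=4 B=6)
Step 7: pour(A -> B) -> (A=0 B=10)
Step 8: empty(B) -> (A=0 B=0)
Step 9: fill(B) -> (A=0 B=10)

Answer: 0 10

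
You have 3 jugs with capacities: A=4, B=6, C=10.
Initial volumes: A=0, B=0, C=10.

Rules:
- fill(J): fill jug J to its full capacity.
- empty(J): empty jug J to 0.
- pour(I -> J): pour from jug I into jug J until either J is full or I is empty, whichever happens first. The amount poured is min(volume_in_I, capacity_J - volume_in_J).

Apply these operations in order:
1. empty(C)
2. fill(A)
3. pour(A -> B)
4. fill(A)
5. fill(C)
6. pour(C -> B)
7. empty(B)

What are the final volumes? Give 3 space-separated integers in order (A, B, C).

Answer: 4 0 8

Derivation:
Step 1: empty(C) -> (A=0 B=0 C=0)
Step 2: fill(A) -> (A=4 B=0 C=0)
Step 3: pour(A -> B) -> (A=0 B=4 C=0)
Step 4: fill(A) -> (A=4 B=4 C=0)
Step 5: fill(C) -> (A=4 B=4 C=10)
Step 6: pour(C -> B) -> (A=4 B=6 C=8)
Step 7: empty(B) -> (A=4 B=0 C=8)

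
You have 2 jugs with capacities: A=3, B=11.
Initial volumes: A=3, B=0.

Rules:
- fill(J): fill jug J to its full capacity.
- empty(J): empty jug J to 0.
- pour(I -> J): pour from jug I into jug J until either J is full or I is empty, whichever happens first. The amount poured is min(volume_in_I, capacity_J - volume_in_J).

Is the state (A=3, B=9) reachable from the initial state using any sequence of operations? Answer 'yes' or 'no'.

Answer: yes

Derivation:
BFS from (A=3, B=0):
  1. pour(A -> B) -> (A=0 B=3)
  2. fill(A) -> (A=3 B=3)
  3. pour(A -> B) -> (A=0 B=6)
  4. fill(A) -> (A=3 B=6)
  5. pour(A -> B) -> (A=0 B=9)
  6. fill(A) -> (A=3 B=9)
Target reached → yes.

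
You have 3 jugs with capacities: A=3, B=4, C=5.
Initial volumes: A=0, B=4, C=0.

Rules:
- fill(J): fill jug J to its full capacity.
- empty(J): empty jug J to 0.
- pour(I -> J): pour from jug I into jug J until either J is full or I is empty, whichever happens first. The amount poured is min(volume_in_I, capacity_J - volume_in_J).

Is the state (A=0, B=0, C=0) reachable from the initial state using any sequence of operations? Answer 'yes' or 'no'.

BFS from (A=0, B=4, C=0):
  1. empty(B) -> (A=0 B=0 C=0)
Target reached → yes.

Answer: yes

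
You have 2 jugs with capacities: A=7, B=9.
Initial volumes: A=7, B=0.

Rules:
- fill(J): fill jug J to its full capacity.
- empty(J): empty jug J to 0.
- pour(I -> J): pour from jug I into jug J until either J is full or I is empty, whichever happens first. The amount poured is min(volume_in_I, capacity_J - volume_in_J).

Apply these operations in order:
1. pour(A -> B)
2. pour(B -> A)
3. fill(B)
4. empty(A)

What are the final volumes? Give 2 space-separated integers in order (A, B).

Answer: 0 9

Derivation:
Step 1: pour(A -> B) -> (A=0 B=7)
Step 2: pour(B -> A) -> (A=7 B=0)
Step 3: fill(B) -> (A=7 B=9)
Step 4: empty(A) -> (A=0 B=9)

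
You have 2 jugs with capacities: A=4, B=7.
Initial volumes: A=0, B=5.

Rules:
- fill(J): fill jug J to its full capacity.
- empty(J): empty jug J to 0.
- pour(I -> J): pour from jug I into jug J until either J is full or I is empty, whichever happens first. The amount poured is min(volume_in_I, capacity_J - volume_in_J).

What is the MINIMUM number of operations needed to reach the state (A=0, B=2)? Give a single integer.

BFS from (A=0, B=5). One shortest path:
  1. fill(A) -> (A=4 B=5)
  2. pour(A -> B) -> (A=2 B=7)
  3. empty(B) -> (A=2 B=0)
  4. pour(A -> B) -> (A=0 B=2)
Reached target in 4 moves.

Answer: 4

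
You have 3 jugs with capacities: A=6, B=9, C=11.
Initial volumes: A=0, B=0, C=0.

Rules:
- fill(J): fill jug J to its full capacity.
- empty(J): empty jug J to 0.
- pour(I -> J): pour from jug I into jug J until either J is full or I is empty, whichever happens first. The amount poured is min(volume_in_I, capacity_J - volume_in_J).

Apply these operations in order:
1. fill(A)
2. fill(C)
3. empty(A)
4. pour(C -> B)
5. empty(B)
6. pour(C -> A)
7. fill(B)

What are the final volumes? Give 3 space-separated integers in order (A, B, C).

Answer: 2 9 0

Derivation:
Step 1: fill(A) -> (A=6 B=0 C=0)
Step 2: fill(C) -> (A=6 B=0 C=11)
Step 3: empty(A) -> (A=0 B=0 C=11)
Step 4: pour(C -> B) -> (A=0 B=9 C=2)
Step 5: empty(B) -> (A=0 B=0 C=2)
Step 6: pour(C -> A) -> (A=2 B=0 C=0)
Step 7: fill(B) -> (A=2 B=9 C=0)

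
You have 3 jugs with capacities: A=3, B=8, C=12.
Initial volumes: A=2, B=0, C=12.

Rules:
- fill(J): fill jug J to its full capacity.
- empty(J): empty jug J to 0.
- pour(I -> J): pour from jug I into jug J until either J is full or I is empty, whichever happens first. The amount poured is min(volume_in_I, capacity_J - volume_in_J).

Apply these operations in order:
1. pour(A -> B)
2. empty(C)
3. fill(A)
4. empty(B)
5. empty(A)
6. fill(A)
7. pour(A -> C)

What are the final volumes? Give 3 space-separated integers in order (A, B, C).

Step 1: pour(A -> B) -> (A=0 B=2 C=12)
Step 2: empty(C) -> (A=0 B=2 C=0)
Step 3: fill(A) -> (A=3 B=2 C=0)
Step 4: empty(B) -> (A=3 B=0 C=0)
Step 5: empty(A) -> (A=0 B=0 C=0)
Step 6: fill(A) -> (A=3 B=0 C=0)
Step 7: pour(A -> C) -> (A=0 B=0 C=3)

Answer: 0 0 3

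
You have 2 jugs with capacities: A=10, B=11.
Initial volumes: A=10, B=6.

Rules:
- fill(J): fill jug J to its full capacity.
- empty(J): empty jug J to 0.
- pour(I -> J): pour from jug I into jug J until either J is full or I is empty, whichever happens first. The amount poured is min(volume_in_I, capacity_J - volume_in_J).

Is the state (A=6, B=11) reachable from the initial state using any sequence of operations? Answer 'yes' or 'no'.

Answer: yes

Derivation:
BFS from (A=10, B=6):
  1. empty(A) -> (A=0 B=6)
  2. pour(B -> A) -> (A=6 B=0)
  3. fill(B) -> (A=6 B=11)
Target reached → yes.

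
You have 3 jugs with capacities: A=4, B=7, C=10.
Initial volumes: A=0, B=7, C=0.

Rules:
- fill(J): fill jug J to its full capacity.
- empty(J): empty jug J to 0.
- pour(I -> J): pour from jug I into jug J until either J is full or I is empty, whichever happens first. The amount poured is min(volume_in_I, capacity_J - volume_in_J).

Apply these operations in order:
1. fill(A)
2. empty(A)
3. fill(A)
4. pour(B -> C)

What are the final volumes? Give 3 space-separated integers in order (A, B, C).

Answer: 4 0 7

Derivation:
Step 1: fill(A) -> (A=4 B=7 C=0)
Step 2: empty(A) -> (A=0 B=7 C=0)
Step 3: fill(A) -> (A=4 B=7 C=0)
Step 4: pour(B -> C) -> (A=4 B=0 C=7)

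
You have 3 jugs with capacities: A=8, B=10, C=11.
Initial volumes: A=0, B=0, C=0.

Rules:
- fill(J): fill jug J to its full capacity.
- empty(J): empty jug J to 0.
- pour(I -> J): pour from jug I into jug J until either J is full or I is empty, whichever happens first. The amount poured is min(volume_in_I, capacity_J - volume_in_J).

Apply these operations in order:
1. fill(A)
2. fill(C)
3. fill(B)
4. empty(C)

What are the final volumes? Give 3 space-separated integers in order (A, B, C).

Answer: 8 10 0

Derivation:
Step 1: fill(A) -> (A=8 B=0 C=0)
Step 2: fill(C) -> (A=8 B=0 C=11)
Step 3: fill(B) -> (A=8 B=10 C=11)
Step 4: empty(C) -> (A=8 B=10 C=0)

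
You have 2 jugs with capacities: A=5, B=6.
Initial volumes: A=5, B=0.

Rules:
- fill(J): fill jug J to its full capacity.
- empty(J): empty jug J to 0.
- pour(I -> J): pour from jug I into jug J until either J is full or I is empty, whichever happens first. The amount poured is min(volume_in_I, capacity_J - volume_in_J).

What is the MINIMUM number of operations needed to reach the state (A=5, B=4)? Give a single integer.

BFS from (A=5, B=0). One shortest path:
  1. pour(A -> B) -> (A=0 B=5)
  2. fill(A) -> (A=5 B=5)
  3. pour(A -> B) -> (A=4 B=6)
  4. empty(B) -> (A=4 B=0)
  5. pour(A -> B) -> (A=0 B=4)
  6. fill(A) -> (A=5 B=4)
Reached target in 6 moves.

Answer: 6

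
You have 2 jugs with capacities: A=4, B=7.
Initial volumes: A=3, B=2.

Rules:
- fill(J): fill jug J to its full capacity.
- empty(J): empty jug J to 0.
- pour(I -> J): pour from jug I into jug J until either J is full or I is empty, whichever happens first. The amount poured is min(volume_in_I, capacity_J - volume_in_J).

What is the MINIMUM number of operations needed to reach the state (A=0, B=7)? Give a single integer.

BFS from (A=3, B=2). One shortest path:
  1. empty(A) -> (A=0 B=2)
  2. fill(B) -> (A=0 B=7)
Reached target in 2 moves.

Answer: 2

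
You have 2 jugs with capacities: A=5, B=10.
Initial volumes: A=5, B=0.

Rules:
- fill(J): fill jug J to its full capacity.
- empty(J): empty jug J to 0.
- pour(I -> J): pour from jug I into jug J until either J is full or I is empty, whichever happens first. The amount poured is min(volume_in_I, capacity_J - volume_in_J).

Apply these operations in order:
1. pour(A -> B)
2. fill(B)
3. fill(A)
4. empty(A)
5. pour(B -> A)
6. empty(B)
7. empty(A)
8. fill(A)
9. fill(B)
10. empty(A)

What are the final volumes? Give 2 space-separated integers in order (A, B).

Answer: 0 10

Derivation:
Step 1: pour(A -> B) -> (A=0 B=5)
Step 2: fill(B) -> (A=0 B=10)
Step 3: fill(A) -> (A=5 B=10)
Step 4: empty(A) -> (A=0 B=10)
Step 5: pour(B -> A) -> (A=5 B=5)
Step 6: empty(B) -> (A=5 B=0)
Step 7: empty(A) -> (A=0 B=0)
Step 8: fill(A) -> (A=5 B=0)
Step 9: fill(B) -> (A=5 B=10)
Step 10: empty(A) -> (A=0 B=10)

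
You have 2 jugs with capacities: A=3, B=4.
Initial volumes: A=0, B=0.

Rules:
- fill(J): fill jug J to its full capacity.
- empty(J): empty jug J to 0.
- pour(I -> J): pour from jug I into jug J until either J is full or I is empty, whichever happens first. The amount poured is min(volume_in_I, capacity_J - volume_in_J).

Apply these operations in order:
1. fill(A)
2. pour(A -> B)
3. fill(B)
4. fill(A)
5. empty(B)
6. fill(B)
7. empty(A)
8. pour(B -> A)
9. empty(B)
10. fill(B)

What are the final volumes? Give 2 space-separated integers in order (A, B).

Answer: 3 4

Derivation:
Step 1: fill(A) -> (A=3 B=0)
Step 2: pour(A -> B) -> (A=0 B=3)
Step 3: fill(B) -> (A=0 B=4)
Step 4: fill(A) -> (A=3 B=4)
Step 5: empty(B) -> (A=3 B=0)
Step 6: fill(B) -> (A=3 B=4)
Step 7: empty(A) -> (A=0 B=4)
Step 8: pour(B -> A) -> (A=3 B=1)
Step 9: empty(B) -> (A=3 B=0)
Step 10: fill(B) -> (A=3 B=4)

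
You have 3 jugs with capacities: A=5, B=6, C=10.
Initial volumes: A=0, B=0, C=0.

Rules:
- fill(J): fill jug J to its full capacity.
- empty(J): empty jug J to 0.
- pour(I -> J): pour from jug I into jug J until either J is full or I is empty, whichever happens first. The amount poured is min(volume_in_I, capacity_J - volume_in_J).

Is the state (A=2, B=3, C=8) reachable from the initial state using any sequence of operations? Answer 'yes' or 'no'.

BFS explored all 282 reachable states.
Reachable set includes: (0,0,0), (0,0,1), (0,0,2), (0,0,3), (0,0,4), (0,0,5), (0,0,6), (0,0,7), (0,0,8), (0,0,9), (0,0,10), (0,1,0) ...
Target (A=2, B=3, C=8) not in reachable set → no.

Answer: no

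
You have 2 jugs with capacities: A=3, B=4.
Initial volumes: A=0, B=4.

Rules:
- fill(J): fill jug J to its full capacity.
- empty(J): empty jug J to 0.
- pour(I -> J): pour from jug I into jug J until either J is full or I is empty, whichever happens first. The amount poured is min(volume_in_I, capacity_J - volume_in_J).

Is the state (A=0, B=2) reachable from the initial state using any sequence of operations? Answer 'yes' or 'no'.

BFS from (A=0, B=4):
  1. pour(B -> A) -> (A=3 B=1)
  2. empty(A) -> (A=0 B=1)
  3. pour(B -> A) -> (A=1 B=0)
  4. fill(B) -> (A=1 B=4)
  5. pour(B -> A) -> (A=3 B=2)
  6. empty(A) -> (A=0 B=2)
Target reached → yes.

Answer: yes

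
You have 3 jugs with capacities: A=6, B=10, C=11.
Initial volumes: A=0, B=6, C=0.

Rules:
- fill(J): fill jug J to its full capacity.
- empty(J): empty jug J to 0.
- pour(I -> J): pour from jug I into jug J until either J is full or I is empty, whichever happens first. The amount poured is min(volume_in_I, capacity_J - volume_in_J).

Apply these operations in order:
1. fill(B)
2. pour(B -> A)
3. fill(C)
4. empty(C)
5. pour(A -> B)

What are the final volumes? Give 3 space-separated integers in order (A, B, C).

Step 1: fill(B) -> (A=0 B=10 C=0)
Step 2: pour(B -> A) -> (A=6 B=4 C=0)
Step 3: fill(C) -> (A=6 B=4 C=11)
Step 4: empty(C) -> (A=6 B=4 C=0)
Step 5: pour(A -> B) -> (A=0 B=10 C=0)

Answer: 0 10 0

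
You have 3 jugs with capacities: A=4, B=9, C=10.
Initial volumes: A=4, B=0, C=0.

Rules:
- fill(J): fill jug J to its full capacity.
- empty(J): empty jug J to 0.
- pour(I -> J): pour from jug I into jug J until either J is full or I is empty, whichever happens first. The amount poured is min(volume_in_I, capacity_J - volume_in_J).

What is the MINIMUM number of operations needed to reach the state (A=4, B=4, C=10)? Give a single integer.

Answer: 3

Derivation:
BFS from (A=4, B=0, C=0). One shortest path:
  1. fill(C) -> (A=4 B=0 C=10)
  2. pour(A -> B) -> (A=0 B=4 C=10)
  3. fill(A) -> (A=4 B=4 C=10)
Reached target in 3 moves.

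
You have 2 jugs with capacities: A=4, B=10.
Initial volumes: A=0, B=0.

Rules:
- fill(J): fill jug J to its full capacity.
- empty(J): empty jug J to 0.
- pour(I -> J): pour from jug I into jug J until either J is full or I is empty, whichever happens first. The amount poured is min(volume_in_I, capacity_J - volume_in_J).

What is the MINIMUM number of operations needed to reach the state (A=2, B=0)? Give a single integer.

BFS from (A=0, B=0). One shortest path:
  1. fill(B) -> (A=0 B=10)
  2. pour(B -> A) -> (A=4 B=6)
  3. empty(A) -> (A=0 B=6)
  4. pour(B -> A) -> (A=4 B=2)
  5. empty(A) -> (A=0 B=2)
  6. pour(B -> A) -> (A=2 B=0)
Reached target in 6 moves.

Answer: 6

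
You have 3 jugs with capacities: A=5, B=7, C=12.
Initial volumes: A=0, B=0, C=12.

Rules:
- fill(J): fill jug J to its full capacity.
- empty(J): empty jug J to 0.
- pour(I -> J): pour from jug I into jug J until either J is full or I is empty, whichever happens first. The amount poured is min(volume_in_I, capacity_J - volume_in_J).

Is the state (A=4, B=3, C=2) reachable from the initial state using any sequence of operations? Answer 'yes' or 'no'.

Answer: no

Derivation:
BFS explored all 360 reachable states.
Reachable set includes: (0,0,0), (0,0,1), (0,0,2), (0,0,3), (0,0,4), (0,0,5), (0,0,6), (0,0,7), (0,0,8), (0,0,9), (0,0,10), (0,0,11) ...
Target (A=4, B=3, C=2) not in reachable set → no.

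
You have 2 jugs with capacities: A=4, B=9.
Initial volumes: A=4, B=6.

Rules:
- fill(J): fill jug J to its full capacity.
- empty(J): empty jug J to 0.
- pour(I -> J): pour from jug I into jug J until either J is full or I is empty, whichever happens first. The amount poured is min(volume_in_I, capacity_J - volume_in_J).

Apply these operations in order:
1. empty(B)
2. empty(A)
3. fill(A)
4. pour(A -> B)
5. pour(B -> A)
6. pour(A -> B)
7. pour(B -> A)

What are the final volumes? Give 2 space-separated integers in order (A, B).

Answer: 4 0

Derivation:
Step 1: empty(B) -> (A=4 B=0)
Step 2: empty(A) -> (A=0 B=0)
Step 3: fill(A) -> (A=4 B=0)
Step 4: pour(A -> B) -> (A=0 B=4)
Step 5: pour(B -> A) -> (A=4 B=0)
Step 6: pour(A -> B) -> (A=0 B=4)
Step 7: pour(B -> A) -> (A=4 B=0)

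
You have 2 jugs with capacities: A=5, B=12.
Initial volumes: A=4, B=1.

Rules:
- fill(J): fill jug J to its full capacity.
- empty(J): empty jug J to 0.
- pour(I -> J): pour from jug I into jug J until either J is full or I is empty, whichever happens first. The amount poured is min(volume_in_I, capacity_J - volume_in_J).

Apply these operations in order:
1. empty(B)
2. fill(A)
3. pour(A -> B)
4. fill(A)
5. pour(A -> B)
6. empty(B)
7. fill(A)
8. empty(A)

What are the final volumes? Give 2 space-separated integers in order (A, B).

Answer: 0 0

Derivation:
Step 1: empty(B) -> (A=4 B=0)
Step 2: fill(A) -> (A=5 B=0)
Step 3: pour(A -> B) -> (A=0 B=5)
Step 4: fill(A) -> (A=5 B=5)
Step 5: pour(A -> B) -> (A=0 B=10)
Step 6: empty(B) -> (A=0 B=0)
Step 7: fill(A) -> (A=5 B=0)
Step 8: empty(A) -> (A=0 B=0)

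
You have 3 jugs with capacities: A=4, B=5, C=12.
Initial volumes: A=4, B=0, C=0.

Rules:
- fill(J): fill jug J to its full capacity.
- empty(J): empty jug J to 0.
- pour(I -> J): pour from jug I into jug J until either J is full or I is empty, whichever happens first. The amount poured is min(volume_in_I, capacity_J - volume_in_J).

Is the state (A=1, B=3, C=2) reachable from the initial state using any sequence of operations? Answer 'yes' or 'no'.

Answer: no

Derivation:
BFS explored all 258 reachable states.
Reachable set includes: (0,0,0), (0,0,1), (0,0,2), (0,0,3), (0,0,4), (0,0,5), (0,0,6), (0,0,7), (0,0,8), (0,0,9), (0,0,10), (0,0,11) ...
Target (A=1, B=3, C=2) not in reachable set → no.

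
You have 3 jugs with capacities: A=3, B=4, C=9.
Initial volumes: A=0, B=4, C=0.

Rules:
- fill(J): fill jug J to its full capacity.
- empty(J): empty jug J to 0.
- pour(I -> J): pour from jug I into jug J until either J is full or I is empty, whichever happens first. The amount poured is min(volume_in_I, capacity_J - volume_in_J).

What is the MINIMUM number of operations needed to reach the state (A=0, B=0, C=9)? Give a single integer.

Answer: 2

Derivation:
BFS from (A=0, B=4, C=0). One shortest path:
  1. empty(B) -> (A=0 B=0 C=0)
  2. fill(C) -> (A=0 B=0 C=9)
Reached target in 2 moves.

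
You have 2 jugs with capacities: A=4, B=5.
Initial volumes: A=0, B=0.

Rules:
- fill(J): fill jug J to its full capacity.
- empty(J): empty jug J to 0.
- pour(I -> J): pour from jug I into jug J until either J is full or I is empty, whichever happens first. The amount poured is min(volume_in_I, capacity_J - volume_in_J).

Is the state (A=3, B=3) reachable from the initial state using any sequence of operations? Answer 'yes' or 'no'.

BFS explored all 18 reachable states.
Reachable set includes: (0,0), (0,1), (0,2), (0,3), (0,4), (0,5), (1,0), (1,5), (2,0), (2,5), (3,0), (3,5) ...
Target (A=3, B=3) not in reachable set → no.

Answer: no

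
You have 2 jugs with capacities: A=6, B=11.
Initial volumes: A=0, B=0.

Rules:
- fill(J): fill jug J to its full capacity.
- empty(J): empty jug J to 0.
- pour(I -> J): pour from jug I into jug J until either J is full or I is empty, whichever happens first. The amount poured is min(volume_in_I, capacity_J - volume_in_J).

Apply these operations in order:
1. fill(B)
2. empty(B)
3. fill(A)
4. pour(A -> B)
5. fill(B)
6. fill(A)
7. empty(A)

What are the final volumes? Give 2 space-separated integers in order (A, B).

Answer: 0 11

Derivation:
Step 1: fill(B) -> (A=0 B=11)
Step 2: empty(B) -> (A=0 B=0)
Step 3: fill(A) -> (A=6 B=0)
Step 4: pour(A -> B) -> (A=0 B=6)
Step 5: fill(B) -> (A=0 B=11)
Step 6: fill(A) -> (A=6 B=11)
Step 7: empty(A) -> (A=0 B=11)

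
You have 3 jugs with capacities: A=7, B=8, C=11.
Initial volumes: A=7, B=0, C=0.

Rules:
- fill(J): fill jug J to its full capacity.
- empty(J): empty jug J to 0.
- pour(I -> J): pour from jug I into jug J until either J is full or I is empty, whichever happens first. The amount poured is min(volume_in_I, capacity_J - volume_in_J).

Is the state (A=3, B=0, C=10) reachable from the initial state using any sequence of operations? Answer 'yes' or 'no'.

BFS from (A=7, B=0, C=0):
  1. pour(A -> B) -> (A=0 B=7 C=0)
  2. fill(A) -> (A=7 B=7 C=0)
  3. pour(A -> C) -> (A=0 B=7 C=7)
  4. fill(A) -> (A=7 B=7 C=7)
  5. pour(A -> C) -> (A=3 B=7 C=11)
  6. pour(C -> B) -> (A=3 B=8 C=10)
  7. empty(B) -> (A=3 B=0 C=10)
Target reached → yes.

Answer: yes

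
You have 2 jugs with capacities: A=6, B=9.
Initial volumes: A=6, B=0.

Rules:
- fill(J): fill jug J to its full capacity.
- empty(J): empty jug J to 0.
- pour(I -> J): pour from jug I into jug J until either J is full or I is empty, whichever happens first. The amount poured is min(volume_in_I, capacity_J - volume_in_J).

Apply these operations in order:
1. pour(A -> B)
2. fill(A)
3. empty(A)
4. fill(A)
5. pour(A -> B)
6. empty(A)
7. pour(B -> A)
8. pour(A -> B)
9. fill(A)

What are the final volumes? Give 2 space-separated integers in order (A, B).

Answer: 6 9

Derivation:
Step 1: pour(A -> B) -> (A=0 B=6)
Step 2: fill(A) -> (A=6 B=6)
Step 3: empty(A) -> (A=0 B=6)
Step 4: fill(A) -> (A=6 B=6)
Step 5: pour(A -> B) -> (A=3 B=9)
Step 6: empty(A) -> (A=0 B=9)
Step 7: pour(B -> A) -> (A=6 B=3)
Step 8: pour(A -> B) -> (A=0 B=9)
Step 9: fill(A) -> (A=6 B=9)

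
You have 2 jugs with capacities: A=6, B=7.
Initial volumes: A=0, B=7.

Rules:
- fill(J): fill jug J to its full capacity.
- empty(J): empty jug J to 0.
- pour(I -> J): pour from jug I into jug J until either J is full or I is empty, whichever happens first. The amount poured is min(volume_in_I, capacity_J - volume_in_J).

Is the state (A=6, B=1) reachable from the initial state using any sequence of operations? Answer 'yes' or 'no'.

Answer: yes

Derivation:
BFS from (A=0, B=7):
  1. pour(B -> A) -> (A=6 B=1)
Target reached → yes.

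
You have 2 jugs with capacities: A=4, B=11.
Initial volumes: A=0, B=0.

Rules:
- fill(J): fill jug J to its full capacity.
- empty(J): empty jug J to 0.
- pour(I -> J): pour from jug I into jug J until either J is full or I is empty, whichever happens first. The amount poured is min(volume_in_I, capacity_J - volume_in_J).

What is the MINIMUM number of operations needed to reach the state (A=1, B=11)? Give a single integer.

Answer: 6

Derivation:
BFS from (A=0, B=0). One shortest path:
  1. fill(A) -> (A=4 B=0)
  2. pour(A -> B) -> (A=0 B=4)
  3. fill(A) -> (A=4 B=4)
  4. pour(A -> B) -> (A=0 B=8)
  5. fill(A) -> (A=4 B=8)
  6. pour(A -> B) -> (A=1 B=11)
Reached target in 6 moves.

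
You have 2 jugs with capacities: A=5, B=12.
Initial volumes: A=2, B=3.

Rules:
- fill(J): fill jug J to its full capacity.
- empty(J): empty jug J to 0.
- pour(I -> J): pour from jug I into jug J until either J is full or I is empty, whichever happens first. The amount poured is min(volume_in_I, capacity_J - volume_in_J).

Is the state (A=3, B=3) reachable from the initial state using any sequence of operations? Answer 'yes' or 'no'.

BFS explored all 35 reachable states.
Reachable set includes: (0,0), (0,1), (0,2), (0,3), (0,4), (0,5), (0,6), (0,7), (0,8), (0,9), (0,10), (0,11) ...
Target (A=3, B=3) not in reachable set → no.

Answer: no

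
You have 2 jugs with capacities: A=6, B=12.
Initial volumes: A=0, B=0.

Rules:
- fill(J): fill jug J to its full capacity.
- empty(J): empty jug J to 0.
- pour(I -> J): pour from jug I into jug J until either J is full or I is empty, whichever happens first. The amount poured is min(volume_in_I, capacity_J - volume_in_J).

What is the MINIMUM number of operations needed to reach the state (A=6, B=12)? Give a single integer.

BFS from (A=0, B=0). One shortest path:
  1. fill(A) -> (A=6 B=0)
  2. fill(B) -> (A=6 B=12)
Reached target in 2 moves.

Answer: 2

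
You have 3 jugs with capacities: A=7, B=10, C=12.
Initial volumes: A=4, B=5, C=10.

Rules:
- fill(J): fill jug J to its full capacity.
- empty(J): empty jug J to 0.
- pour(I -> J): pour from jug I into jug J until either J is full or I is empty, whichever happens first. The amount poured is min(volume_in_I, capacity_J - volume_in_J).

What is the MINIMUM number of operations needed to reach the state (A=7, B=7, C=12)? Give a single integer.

Answer: 3

Derivation:
BFS from (A=4, B=5, C=10). One shortest path:
  1. fill(B) -> (A=4 B=10 C=10)
  2. fill(C) -> (A=4 B=10 C=12)
  3. pour(B -> A) -> (A=7 B=7 C=12)
Reached target in 3 moves.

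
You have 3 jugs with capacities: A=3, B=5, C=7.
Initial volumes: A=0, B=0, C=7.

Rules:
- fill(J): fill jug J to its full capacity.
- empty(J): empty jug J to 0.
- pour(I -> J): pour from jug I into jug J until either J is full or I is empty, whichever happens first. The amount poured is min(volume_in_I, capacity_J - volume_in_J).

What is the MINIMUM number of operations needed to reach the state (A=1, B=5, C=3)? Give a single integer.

Answer: 7

Derivation:
BFS from (A=0, B=0, C=7). One shortest path:
  1. fill(A) -> (A=3 B=0 C=7)
  2. empty(C) -> (A=3 B=0 C=0)
  3. pour(A -> B) -> (A=0 B=3 C=0)
  4. fill(A) -> (A=3 B=3 C=0)
  5. pour(A -> C) -> (A=0 B=3 C=3)
  6. fill(A) -> (A=3 B=3 C=3)
  7. pour(A -> B) -> (A=1 B=5 C=3)
Reached target in 7 moves.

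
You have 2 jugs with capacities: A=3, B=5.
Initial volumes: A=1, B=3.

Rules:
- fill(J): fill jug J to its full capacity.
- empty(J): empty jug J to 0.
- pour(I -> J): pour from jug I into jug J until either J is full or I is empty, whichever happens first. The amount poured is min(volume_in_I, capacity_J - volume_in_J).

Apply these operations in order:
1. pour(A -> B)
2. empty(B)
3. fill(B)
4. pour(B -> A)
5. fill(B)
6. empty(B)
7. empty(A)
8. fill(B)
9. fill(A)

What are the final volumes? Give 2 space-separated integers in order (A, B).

Answer: 3 5

Derivation:
Step 1: pour(A -> B) -> (A=0 B=4)
Step 2: empty(B) -> (A=0 B=0)
Step 3: fill(B) -> (A=0 B=5)
Step 4: pour(B -> A) -> (A=3 B=2)
Step 5: fill(B) -> (A=3 B=5)
Step 6: empty(B) -> (A=3 B=0)
Step 7: empty(A) -> (A=0 B=0)
Step 8: fill(B) -> (A=0 B=5)
Step 9: fill(A) -> (A=3 B=5)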